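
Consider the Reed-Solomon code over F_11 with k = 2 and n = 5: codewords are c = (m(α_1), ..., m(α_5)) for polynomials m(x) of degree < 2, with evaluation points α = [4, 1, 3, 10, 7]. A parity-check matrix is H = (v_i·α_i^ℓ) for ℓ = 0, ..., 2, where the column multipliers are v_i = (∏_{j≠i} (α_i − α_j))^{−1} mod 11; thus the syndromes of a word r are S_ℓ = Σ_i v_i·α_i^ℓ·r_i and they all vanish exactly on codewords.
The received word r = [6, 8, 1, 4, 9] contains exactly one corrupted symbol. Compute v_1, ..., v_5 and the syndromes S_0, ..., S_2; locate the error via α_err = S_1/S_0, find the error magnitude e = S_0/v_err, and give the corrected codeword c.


S = (8, 10, 7), error at position 1, error magnitude e = 3, c = [3, 8, 1, 4, 9].

Step 1: column multipliers v_i = (∏_{j≠i}(α_i − α_j))^{−1} mod 11.
  i = 1 (α = 4): (4−1)(4−3)(4−10)(4−7) = 3·1·(−6)·(−3) = 54 ≡ 10, so v_1 = 10^{−1} = 10 (mod 11).
  i = 2 (α = 1): (1−4)(1−3)(1−10)(1−7) = (−3)·(−2)·(−9)·(−6) = 324 ≡ 5, so v_2 = 5^{−1} = 9 (mod 11).
  i = 3 (α = 3): (3−4)(3−1)(3−10)(3−7) = (−1)·2·(−7)·(−4) = −56 ≡ 10, so v_3 = 10^{−1} = 10 (mod 11).
  i = 4 (α = 10): (10−4)(10−1)(10−3)(10−7) = 6·9·7·3 = 1134 ≡ 1, so v_4 = 1^{−1} = 1 (mod 11).
  i = 5 (α = 7): (7−4)(7−1)(7−3)(7−10) = 3·6·4·(−3) = −216 ≡ 4, so v_5 = 4^{−1} = 3 (mod 11).
  v = [10, 9, 10, 1, 3].
Step 2: syndromes of r = [6, 8, 1, 4, 9] (all sums mod 11).
  S_0 = Σ v_i r_i = 10·6 + 9·8 + 10·1 + 1·4 + 3·9 = 173 ≡ 8.
  S_1 = Σ v_i α_i r_i = 10·4·6 + 9·1·8 + 10·3·1 + 1·10·4 + 3·7·9 = 571 ≡ 10.
  α_i^2 mod 11 = [5, 1, 9, 1, 5].
  S_2 = Σ v_i α_i^2 r_i = 10·5·6 + 9·1·8 + 10·9·1 + 1·1·4 + 3·5·9 = 601 ≡ 7.
  S = (8, 10, 7) ≠ 0, so r is not a codeword (an error is present).
Step 3: locate the error. For a single error e at position i, S_ℓ = v_i·e·α_i^ℓ, so α_err = S_1/S_0.
  S_0^{−1} = 8^{−1} = 7 (mod 11), so α_err = 10·7 = 70 ≡ 4 = α_1. Error position i = 1.
  Consistency check: S_2/S_1 = 7·10 = 70 ≡ 4 = α_err ✓ (single-error assumption holds).
Step 4: error magnitude e = S_0/v_1 = S_0·∏_{j≠1}(α_1 − α_j) = 8·10 = 80 ≡ 3 (mod 11).
Step 5: correct position 1: c_1 = r_1 − e = 6 − 3 ≡ 3 (mod 11). Hence c = [3, 8, 1, 4, 9].
  Check: interpolating c through the α_i gives m(x) = 6 + 2·x (degree < 2) with m(α_i) = c_i for every i, so c is indeed a codeword.


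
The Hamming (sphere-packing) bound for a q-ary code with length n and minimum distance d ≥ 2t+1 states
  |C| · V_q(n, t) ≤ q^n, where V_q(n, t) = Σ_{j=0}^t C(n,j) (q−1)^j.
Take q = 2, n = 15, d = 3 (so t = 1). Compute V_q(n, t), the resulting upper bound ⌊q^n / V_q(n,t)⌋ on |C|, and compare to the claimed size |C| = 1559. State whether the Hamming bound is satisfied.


V_q(n, t) = 16, q^n = 32768, Hamming bound = 2048, |C| = 1559 ≤ bound (satisfied).

Step 1: Compute V_q(n, t) = Σ_{j=0}^1 C(n, j) (q−1)^j.
  j = 0: C(15,0)·(1)^0 = 1·1 = 1.
  j = 1: C(15,1)·(1)^1 = 15·1 = 15.
  V_q(n, t) = 1 + 15 = 16.
Step 2: q^n = 2^15 = 32768.
Step 3: Hamming bound ⌊q^n / V_q(n,t)⌋ = ⌊32768/16⌋ = 2048.
Step 4: Compare |C| = 1559 to 2048: satisfied.
The claimed |C| lies below the Hamming bound.


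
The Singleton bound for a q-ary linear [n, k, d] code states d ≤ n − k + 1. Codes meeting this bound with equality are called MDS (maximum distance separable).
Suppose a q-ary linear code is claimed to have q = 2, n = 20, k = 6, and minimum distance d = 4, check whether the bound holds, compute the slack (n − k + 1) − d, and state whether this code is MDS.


Singleton RHS = n − k + 1 = 15, slack = 11, bound satisfied, not MDS.

Singleton bound: d ≤ n − k + 1.
Here n = 20, k = 6, so n − k + 1 = 15.
Given d = 4, check d ≤ 15: YES.
Slack = (n − k + 1) − d = 11.
The code is NOT MDS (slack = 11 > 0).
Description: the claimed parameters are [20, 6, 4]_2; such a code would be non-MDS.


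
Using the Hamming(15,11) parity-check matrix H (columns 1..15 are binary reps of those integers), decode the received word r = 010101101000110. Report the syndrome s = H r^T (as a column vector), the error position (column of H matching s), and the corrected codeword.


s = (1, 1, 0, 1)^T, error position = 13, corrected codeword c = 010101101000010

Compute s = H r^T mod 2 one row at a time:
  s_1 = 0 + 1 + 0 + 0 + 0 + 1 + 1 + 0 = 3 ≡ 1 (mod 2).
  s_2 = 1 + 0 + 1 + 1 + 0 + 1 + 1 + 0 = 5 ≡ 1 (mod 2).
  s_3 = 1 + 0 + 1 + 1 + 0 + 0 + 1 + 0 = 4 ≡ 0 (mod 2).
  s_4 = 0 + 0 + 0 + 1 + 1 + 0 + 1 + 0 = 3 ≡ 1 (mod 2).
s = (1, 1, 0, 1)^T — this equals column 13 of H (binary 1101), so error is at position 13.
Correct: flip bit 13 of r = 010101101000110 to get c = 010101101000010.


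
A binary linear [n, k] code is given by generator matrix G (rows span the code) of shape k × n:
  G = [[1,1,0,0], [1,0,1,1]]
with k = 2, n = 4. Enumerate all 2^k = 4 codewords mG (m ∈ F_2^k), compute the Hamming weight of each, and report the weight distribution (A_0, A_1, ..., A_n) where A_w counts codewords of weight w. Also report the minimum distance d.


Weight distribution: A_0 = 1, A_2 = 1, A_3 = 2. Minimum distance d = 2.

Enumerate all 2^2 = 4 messages m ∈ F_2^2.
For each, compute codeword c = mG in F_2^4, then tally its weight.
  m = 00 → c = 0000, weight = 0.
  m = 10 → c = 1100, weight = 2.
  m = 01 → c = 1011, weight = 3.
  m = 11 → c = 0111, weight = 3.
Tally weights:
  weight 0: 1 codewords.
  weight 2: 1 codewords.
  weight 3: 2 codewords.
Minimum distance d = smallest w > 0 with A_w > 0 = 2.
Sanity: Σ A_w = 4 = 2^2 = 4 ✓.


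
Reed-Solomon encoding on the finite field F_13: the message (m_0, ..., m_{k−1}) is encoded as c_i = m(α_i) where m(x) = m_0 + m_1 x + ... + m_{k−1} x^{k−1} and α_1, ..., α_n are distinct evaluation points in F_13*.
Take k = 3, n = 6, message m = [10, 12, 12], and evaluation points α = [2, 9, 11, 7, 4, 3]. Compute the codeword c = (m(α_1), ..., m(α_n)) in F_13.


c = [4, 11, 8, 6, 3, 11]

Message polynomial: m(x) = 10 + 12·x + 12·x^2 (mod 13).
For each evaluation point α_i, compute m(α_i) mod 13:
  α_1 = 2: Horner steps 12 → 10 → 4, so m(2) = 4.
  α_2 = 9: Horner steps 12 → 3 → 11, so m(9) = 11.
  α_3 = 11: Horner steps 12 → 1 → 8, so m(11) = 8.
  α_4 = 7: Horner steps 12 → 5 → 6, so m(7) = 6.
  α_5 = 4: Horner steps 12 → 8 → 3, so m(4) = 3.
  α_6 = 3: Horner steps 12 → 9 → 11, so m(3) = 11.
Codeword c = [4, 11, 8, 6, 3, 11] ∈ F_13^6.


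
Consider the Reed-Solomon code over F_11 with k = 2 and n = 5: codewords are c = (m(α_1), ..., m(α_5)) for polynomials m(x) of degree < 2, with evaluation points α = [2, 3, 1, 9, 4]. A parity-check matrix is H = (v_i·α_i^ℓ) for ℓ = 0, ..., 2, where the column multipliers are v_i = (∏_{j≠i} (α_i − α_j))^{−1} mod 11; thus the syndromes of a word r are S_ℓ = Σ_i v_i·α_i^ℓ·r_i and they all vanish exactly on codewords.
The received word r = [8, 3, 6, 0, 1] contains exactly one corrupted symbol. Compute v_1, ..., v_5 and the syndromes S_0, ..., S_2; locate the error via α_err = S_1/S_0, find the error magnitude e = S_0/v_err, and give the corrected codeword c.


S = (4, 1, 3), error at position 2, error magnitude e = 4, c = [8, 10, 6, 0, 1].

Step 1: column multipliers v_i = (∏_{j≠i}(α_i − α_j))^{−1} mod 11.
  i = 1 (α = 2): (2−3)(2−1)(2−9)(2−4) = (−1)·1·(−7)·(−2) = −14 ≡ 8, so v_1 = 8^{−1} = 7 (mod 11).
  i = 2 (α = 3): (3−2)(3−1)(3−9)(3−4) = 1·2·(−6)·(−1) = 12 ≡ 1, so v_2 = 1^{−1} = 1 (mod 11).
  i = 3 (α = 1): (1−2)(1−3)(1−9)(1−4) = (−1)·(−2)·(−8)·(−3) = 48 ≡ 4, so v_3 = 4^{−1} = 3 (mod 11).
  i = 4 (α = 9): (9−2)(9−3)(9−1)(9−4) = 7·6·8·5 = 1680 ≡ 8, so v_4 = 8^{−1} = 7 (mod 11).
  i = 5 (α = 4): (4−2)(4−3)(4−1)(4−9) = 2·1·3·(−5) = −30 ≡ 3, so v_5 = 3^{−1} = 4 (mod 11).
  v = [7, 1, 3, 7, 4].
Step 2: syndromes of r = [8, 3, 6, 0, 1] (all sums mod 11).
  S_0 = Σ v_i r_i = 7·8 + 1·3 + 3·6 + 7·0 + 4·1 = 81 ≡ 4.
  S_1 = Σ v_i α_i r_i = 7·2·8 + 1·3·3 + 3·1·6 + 7·9·0 + 4·4·1 = 155 ≡ 1.
  α_i^2 mod 11 = [4, 9, 1, 4, 5].
  S_2 = Σ v_i α_i^2 r_i = 7·4·8 + 1·9·3 + 3·1·6 + 7·4·0 + 4·5·1 = 289 ≡ 3.
  S = (4, 1, 3) ≠ 0, so r is not a codeword (an error is present).
Step 3: locate the error. For a single error e at position i, S_ℓ = v_i·e·α_i^ℓ, so α_err = S_1/S_0.
  S_0^{−1} = 4^{−1} = 3 (mod 11), so α_err = 1·3 = 3 ≡ 3 = α_2. Error position i = 2.
  Consistency check: S_2/S_1 = 3·1 = 3 ≡ 3 = α_err ✓ (single-error assumption holds).
Step 4: error magnitude e = S_0/v_2 = S_0·∏_{j≠2}(α_2 − α_j) = 4·1 = 4 ≡ 4 (mod 11).
Step 5: correct position 2: c_2 = r_2 − e = 3 − 4 ≡ 10 (mod 11). Hence c = [8, 10, 6, 0, 1].
  Check: interpolating c through the α_i gives m(x) = 4 + 2·x (degree < 2) with m(α_i) = c_i for every i, so c is indeed a codeword.


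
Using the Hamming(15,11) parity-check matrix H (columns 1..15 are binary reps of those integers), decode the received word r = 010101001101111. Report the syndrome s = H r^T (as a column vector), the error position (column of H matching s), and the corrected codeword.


s = (0, 0, 1, 1)^T, error position = 3, corrected codeword c = 011101001101111

Compute s = H r^T mod 2 one row at a time:
  s_1 = 0 + 1 + 1 + 0 + 1 + 1 + 1 + 1 = 6 ≡ 0 (mod 2).
  s_2 = 1 + 0 + 1 + 0 + 1 + 1 + 1 + 1 = 6 ≡ 0 (mod 2).
  s_3 = 1 + 0 + 1 + 0 + 1 + 0 + 1 + 1 = 5 ≡ 1 (mod 2).
  s_4 = 0 + 0 + 0 + 0 + 1 + 0 + 1 + 1 = 3 ≡ 1 (mod 2).
s = (0, 0, 1, 1)^T — this equals column 3 of H (binary 0011), so error is at position 3.
Correct: flip bit 3 of r = 010101001101111 to get c = 011101001101111.


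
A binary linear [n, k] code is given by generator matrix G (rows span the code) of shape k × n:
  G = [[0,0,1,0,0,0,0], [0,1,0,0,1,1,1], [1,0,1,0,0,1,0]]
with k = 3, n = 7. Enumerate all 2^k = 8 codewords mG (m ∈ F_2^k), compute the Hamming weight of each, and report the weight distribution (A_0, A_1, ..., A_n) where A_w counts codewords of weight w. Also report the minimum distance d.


Weight distribution: A_0 = 1, A_1 = 1, A_2 = 1, A_3 = 1, A_4 = 2, A_5 = 2. Minimum distance d = 1.

Enumerate all 2^3 = 8 messages m ∈ F_2^3.
For each, compute codeword c = mG in F_2^7, then tally its weight.
  m = 000 → c = 0000000, weight = 0.
  m = 100 → c = 0010000, weight = 1.
  m = 010 → c = 0100111, weight = 4.
  m = 110 → c = 0110111, weight = 5.
  m = 001 → c = 1010010, weight = 3.
  m = 101 → c = 1000010, weight = 2.
  m = 011 → c = 1110101, weight = 5.
  m = 111 → c = 1100101, weight = 4.
Tally weights:
  weight 0: 1 codewords.
  weight 1: 1 codewords.
  weight 2: 1 codewords.
  weight 3: 1 codewords.
  weight 4: 2 codewords.
  weight 5: 2 codewords.
Minimum distance d = smallest w > 0 with A_w > 0 = 1.
Sanity: Σ A_w = 8 = 2^3 = 8 ✓.


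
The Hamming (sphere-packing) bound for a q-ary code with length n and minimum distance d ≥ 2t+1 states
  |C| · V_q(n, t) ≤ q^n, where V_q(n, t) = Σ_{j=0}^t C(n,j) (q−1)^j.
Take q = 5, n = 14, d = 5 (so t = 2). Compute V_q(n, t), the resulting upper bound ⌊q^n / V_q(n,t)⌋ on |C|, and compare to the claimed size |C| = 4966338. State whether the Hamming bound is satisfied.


V_q(n, t) = 1513, q^n = 6103515625, Hamming bound = 4034048, |C| = 4966338 > bound (violated).

Step 1: Compute V_q(n, t) = Σ_{j=0}^2 C(n, j) (q−1)^j.
  j = 0: C(14,0)·(4)^0 = 1·1 = 1.
  j = 1: C(14,1)·(4)^1 = 14·4 = 56.
  j = 2: C(14,2)·(4)^2 = 91·16 = 1456.
  V_q(n, t) = 1 + 56 + 1456 = 1513.
Step 2: q^n = 5^14 = 6103515625.
Step 3: Hamming bound ⌊q^n / V_q(n,t)⌋ = ⌊6103515625/1513⌋ = 4034048.
Step 4: Compare |C| = 4966338 to 4034048: violated.
The claimed |C| lies above the Hamming bound, so no 5-ary code of length 14 with d ≥ 5 can have 4966338 codewords.


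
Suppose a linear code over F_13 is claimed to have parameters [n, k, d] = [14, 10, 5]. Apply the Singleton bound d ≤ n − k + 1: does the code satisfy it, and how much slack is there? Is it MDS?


Singleton RHS = n − k + 1 = 5, slack = 0, bound satisfied, MDS.

Singleton bound: d ≤ n − k + 1.
Here n = 14, k = 10, so n − k + 1 = 5.
Given d = 5, check d ≤ 5: YES.
Slack = (n − k + 1) − d = 0.
The code is MDS (slack = 0).
Description: the claimed parameters are [14, 10, 5]_13; such a code would be MDS (meets Singleton bound).


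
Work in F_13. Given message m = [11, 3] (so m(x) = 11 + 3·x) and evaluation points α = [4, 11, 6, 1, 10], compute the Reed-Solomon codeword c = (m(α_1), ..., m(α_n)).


c = [10, 5, 3, 1, 2]

Message polynomial: m(x) = 11 + 3·x (mod 13).
For each evaluation point α_i, compute m(α_i) mod 13:
  α_1 = 4: Horner steps 3 → 10, so m(4) = 10.
  α_2 = 11: Horner steps 3 → 5, so m(11) = 5.
  α_3 = 6: Horner steps 3 → 3, so m(6) = 3.
  α_4 = 1: Horner steps 3 → 1, so m(1) = 1.
  α_5 = 10: Horner steps 3 → 2, so m(10) = 2.
Codeword c = [10, 5, 3, 1, 2] ∈ F_13^5.


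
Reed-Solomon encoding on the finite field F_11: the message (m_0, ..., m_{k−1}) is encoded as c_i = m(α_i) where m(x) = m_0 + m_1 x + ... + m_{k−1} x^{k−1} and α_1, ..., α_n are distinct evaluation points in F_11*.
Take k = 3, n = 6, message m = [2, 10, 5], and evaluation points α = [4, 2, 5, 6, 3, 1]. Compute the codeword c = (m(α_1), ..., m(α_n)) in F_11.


c = [1, 9, 1, 0, 0, 6]

Message polynomial: m(x) = 2 + 10·x + 5·x^2 (mod 11).
For each evaluation point α_i, compute m(α_i) mod 11:
  α_1 = 4: Horner steps 5 → 8 → 1, so m(4) = 1.
  α_2 = 2: Horner steps 5 → 9 → 9, so m(2) = 9.
  α_3 = 5: Horner steps 5 → 2 → 1, so m(5) = 1.
  α_4 = 6: Horner steps 5 → 7 → 0, so m(6) = 0.
  α_5 = 3: Horner steps 5 → 3 → 0, so m(3) = 0.
  α_6 = 1: Horner steps 5 → 4 → 6, so m(1) = 6.
Codeword c = [1, 9, 1, 0, 0, 6] ∈ F_11^6.


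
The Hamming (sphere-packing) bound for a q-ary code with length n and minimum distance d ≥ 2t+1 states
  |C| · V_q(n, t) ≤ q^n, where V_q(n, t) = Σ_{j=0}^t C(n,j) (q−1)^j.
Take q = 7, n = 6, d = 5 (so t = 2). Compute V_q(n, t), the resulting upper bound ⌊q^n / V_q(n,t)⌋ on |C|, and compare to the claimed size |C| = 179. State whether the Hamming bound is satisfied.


V_q(n, t) = 577, q^n = 117649, Hamming bound = 203, |C| = 179 ≤ bound (satisfied).

Step 1: Compute V_q(n, t) = Σ_{j=0}^2 C(n, j) (q−1)^j.
  j = 0: C(6,0)·(6)^0 = 1·1 = 1.
  j = 1: C(6,1)·(6)^1 = 6·6 = 36.
  j = 2: C(6,2)·(6)^2 = 15·36 = 540.
  V_q(n, t) = 1 + 36 + 540 = 577.
Step 2: q^n = 7^6 = 117649.
Step 3: Hamming bound ⌊q^n / V_q(n,t)⌋ = ⌊117649/577⌋ = 203.
Step 4: Compare |C| = 179 to 203: satisfied.
The claimed |C| lies below the Hamming bound.


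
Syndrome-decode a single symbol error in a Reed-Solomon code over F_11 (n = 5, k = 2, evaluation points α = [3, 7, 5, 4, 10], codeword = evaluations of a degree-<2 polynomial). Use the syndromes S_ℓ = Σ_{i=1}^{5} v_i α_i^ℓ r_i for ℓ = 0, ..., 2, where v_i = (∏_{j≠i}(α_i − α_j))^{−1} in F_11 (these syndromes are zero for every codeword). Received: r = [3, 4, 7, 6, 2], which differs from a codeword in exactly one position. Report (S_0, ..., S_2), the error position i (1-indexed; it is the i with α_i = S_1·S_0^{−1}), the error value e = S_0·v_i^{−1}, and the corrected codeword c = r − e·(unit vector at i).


S = (1, 5, 3), error at position 3, error magnitude e = 9, c = [3, 4, 9, 6, 2].

Step 1: column multipliers v_i = (∏_{j≠i}(α_i − α_j))^{−1} mod 11.
  i = 1 (α = 3): (3−7)(3−5)(3−4)(3−10) = (−4)·(−2)·(−1)·(−7) = 56 ≡ 1, so v_1 = 1^{−1} = 1 (mod 11).
  i = 2 (α = 7): (7−3)(7−5)(7−4)(7−10) = 4·2·3·(−3) = −72 ≡ 5, so v_2 = 5^{−1} = 9 (mod 11).
  i = 3 (α = 5): (5−3)(5−7)(5−4)(5−10) = 2·(−2)·1·(−5) = 20 ≡ 9, so v_3 = 9^{−1} = 5 (mod 11).
  i = 4 (α = 4): (4−3)(4−7)(4−5)(4−10) = 1·(−3)·(−1)·(−6) = −18 ≡ 4, so v_4 = 4^{−1} = 3 (mod 11).
  i = 5 (α = 10): (10−3)(10−7)(10−5)(10−4) = 7·3·5·6 = 630 ≡ 3, so v_5 = 3^{−1} = 4 (mod 11).
  v = [1, 9, 5, 3, 4].
Step 2: syndromes of r = [3, 4, 7, 6, 2] (all sums mod 11).
  S_0 = Σ v_i r_i = 1·3 + 9·4 + 5·7 + 3·6 + 4·2 = 100 ≡ 1.
  S_1 = Σ v_i α_i r_i = 1·3·3 + 9·7·4 + 5·5·7 + 3·4·6 + 4·10·2 = 588 ≡ 5.
  α_i^2 mod 11 = [9, 5, 3, 5, 1].
  S_2 = Σ v_i α_i^2 r_i = 1·9·3 + 9·5·4 + 5·3·7 + 3·5·6 + 4·1·2 = 410 ≡ 3.
  S = (1, 5, 3) ≠ 0, so r is not a codeword (an error is present).
Step 3: locate the error. For a single error e at position i, S_ℓ = v_i·e·α_i^ℓ, so α_err = S_1/S_0.
  S_0^{−1} = 1^{−1} = 1 (mod 11), so α_err = 5·1 = 5 ≡ 5 = α_3. Error position i = 3.
  Consistency check: S_2/S_1 = 3·9 = 27 ≡ 5 = α_err ✓ (single-error assumption holds).
Step 4: error magnitude e = S_0/v_3 = S_0·∏_{j≠3}(α_3 − α_j) = 1·9 = 9 ≡ 9 (mod 11).
Step 5: correct position 3: c_3 = r_3 − e = 7 − 9 ≡ 9 (mod 11). Hence c = [3, 4, 9, 6, 2].
  Check: interpolating c through the α_i gives m(x) = 5 + 3·x (degree < 2) with m(α_i) = c_i for every i, so c is indeed a codeword.


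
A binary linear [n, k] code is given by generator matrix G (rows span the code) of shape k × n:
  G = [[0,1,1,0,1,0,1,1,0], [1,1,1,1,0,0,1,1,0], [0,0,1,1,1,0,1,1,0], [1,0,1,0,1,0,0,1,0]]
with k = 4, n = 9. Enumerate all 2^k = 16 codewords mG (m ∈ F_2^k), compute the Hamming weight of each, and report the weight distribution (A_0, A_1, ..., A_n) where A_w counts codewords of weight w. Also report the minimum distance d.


Weight distribution: A_0 = 1, A_2 = 2, A_3 = 6, A_4 = 3, A_5 = 2, A_6 = 2. Minimum distance d = 2.

Enumerate all 2^4 = 16 messages m ∈ F_2^4.
For each, compute codeword c = mG in F_2^9, then tally its weight.
  m = 0000 → c = 000000000, weight = 0.
  m = 1000 → c = 011010110, weight = 5.
  m = 0100 → c = 111100110, weight = 6.
  m = 1100 → c = 100110000, weight = 3.
  m = 0010 → c = 001110110, weight = 5.
  m = 1010 → c = 010100000, weight = 2.
  m = 0110 → c = 110010000, weight = 3.
  m = 1110 → c = 101000110, weight = 4.
  m = 0001 → c = 101010010, weight = 4.
  m = 1001 → c = 110000100, weight = 3.
  m = 0101 → c = 010110100, weight = 4.
  m = 1101 → c = 001100010, weight = 3.
  m = 0011 → c = 100100100, weight = 3.
  m = 1011 → c = 111110010, weight = 6.
  m = 0111 → c = 011000010, weight = 3.
  m = 1111 → c = 000010100, weight = 2.
Tally weights:
  weight 0: 1 codewords.
  weight 2: 2 codewords.
  weight 3: 6 codewords.
  weight 4: 3 codewords.
  weight 5: 2 codewords.
  weight 6: 2 codewords.
Minimum distance d = smallest w > 0 with A_w > 0 = 2.
Sanity: Σ A_w = 16 = 2^4 = 16 ✓.


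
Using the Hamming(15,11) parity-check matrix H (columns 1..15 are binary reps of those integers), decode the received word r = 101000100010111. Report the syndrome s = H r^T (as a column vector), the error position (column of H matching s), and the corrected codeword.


s = (0, 0, 1, 0)^T, error position = 2, corrected codeword c = 111000100010111

Compute s = H r^T mod 2 one row at a time:
  s_1 = 0 + 0 + 0 + 1 + 0 + 1 + 1 + 1 = 4 ≡ 0 (mod 2).
  s_2 = 0 + 0 + 0 + 1 + 0 + 1 + 1 + 1 = 4 ≡ 0 (mod 2).
  s_3 = 0 + 1 + 0 + 1 + 0 + 1 + 1 + 1 = 5 ≡ 1 (mod 2).
  s_4 = 1 + 1 + 0 + 1 + 0 + 1 + 1 + 1 = 6 ≡ 0 (mod 2).
s = (0, 0, 1, 0)^T — this equals column 2 of H (binary 0010), so error is at position 2.
Correct: flip bit 2 of r = 101000100010111 to get c = 111000100010111.


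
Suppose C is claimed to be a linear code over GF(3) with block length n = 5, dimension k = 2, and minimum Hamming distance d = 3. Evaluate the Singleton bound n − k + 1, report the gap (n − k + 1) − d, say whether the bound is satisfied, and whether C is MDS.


Singleton RHS = n − k + 1 = 4, slack = 1, bound satisfied, not MDS.

Singleton bound: d ≤ n − k + 1.
Here n = 5, k = 2, so n − k + 1 = 4.
Given d = 3, check d ≤ 4: YES.
Slack = (n − k + 1) − d = 1.
The code is NOT MDS (slack = 1 > 0).
Description: the claimed parameters are [5, 2, 3]_3; such a code would be non-MDS.


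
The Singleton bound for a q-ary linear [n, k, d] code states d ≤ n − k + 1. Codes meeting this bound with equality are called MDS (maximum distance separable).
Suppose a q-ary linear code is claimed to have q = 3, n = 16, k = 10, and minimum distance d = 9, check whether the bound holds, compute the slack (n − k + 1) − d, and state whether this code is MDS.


Singleton RHS = n − k + 1 = 7, slack = -2, bound violated (no such code; not MDS).

Singleton bound: d ≤ n − k + 1.
Here n = 16, k = 10, so n − k + 1 = 7.
Given d = 9, check d ≤ 7: NO.
Slack = (n − k + 1) − d = -2.
The slack is negative: d = 9 exceeds n − k + 1 = 7 by 2, so the Singleton bound is violated and no linear [16, 10, 9]_3 code can exist. In particular it is not MDS (MDS requires d = n − k + 1 exactly).
Description: the claimed parameters are [16, 10, 9]_3; such a code would be impossible (violates the Singleton bound).


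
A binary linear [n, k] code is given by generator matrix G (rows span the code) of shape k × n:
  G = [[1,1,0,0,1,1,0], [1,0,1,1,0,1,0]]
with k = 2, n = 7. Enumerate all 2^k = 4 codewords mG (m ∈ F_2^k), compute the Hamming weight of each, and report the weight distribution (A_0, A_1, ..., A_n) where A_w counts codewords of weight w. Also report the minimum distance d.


Weight distribution: A_0 = 1, A_4 = 3. Minimum distance d = 4.

Enumerate all 2^2 = 4 messages m ∈ F_2^2.
For each, compute codeword c = mG in F_2^7, then tally its weight.
  m = 00 → c = 0000000, weight = 0.
  m = 10 → c = 1100110, weight = 4.
  m = 01 → c = 1011010, weight = 4.
  m = 11 → c = 0111100, weight = 4.
Tally weights:
  weight 0: 1 codewords.
  weight 4: 3 codewords.
Minimum distance d = smallest w > 0 with A_w > 0 = 4.
Sanity: Σ A_w = 4 = 2^2 = 4 ✓.


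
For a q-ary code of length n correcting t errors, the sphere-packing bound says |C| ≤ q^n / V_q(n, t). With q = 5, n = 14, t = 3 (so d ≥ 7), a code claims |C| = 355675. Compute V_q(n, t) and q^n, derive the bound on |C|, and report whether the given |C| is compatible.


V_q(n, t) = 24809, q^n = 6103515625, Hamming bound = 246020, |C| = 355675 > bound (violated).

Step 1: Compute V_q(n, t) = Σ_{j=0}^3 C(n, j) (q−1)^j.
  j = 0: C(14,0)·(4)^0 = 1·1 = 1.
  j = 1: C(14,1)·(4)^1 = 14·4 = 56.
  j = 2: C(14,2)·(4)^2 = 91·16 = 1456.
  j = 3: C(14,3)·(4)^3 = 364·64 = 23296.
  V_q(n, t) = 1 + 56 + 1456 + 23296 = 24809.
Step 2: q^n = 5^14 = 6103515625.
Step 3: Hamming bound ⌊q^n / V_q(n,t)⌋ = ⌊6103515625/24809⌋ = 246020.
Step 4: Compare |C| = 355675 to 246020: violated.
The claimed |C| lies above the Hamming bound, so no 5-ary code of length 14 with d ≥ 7 can have 355675 codewords.


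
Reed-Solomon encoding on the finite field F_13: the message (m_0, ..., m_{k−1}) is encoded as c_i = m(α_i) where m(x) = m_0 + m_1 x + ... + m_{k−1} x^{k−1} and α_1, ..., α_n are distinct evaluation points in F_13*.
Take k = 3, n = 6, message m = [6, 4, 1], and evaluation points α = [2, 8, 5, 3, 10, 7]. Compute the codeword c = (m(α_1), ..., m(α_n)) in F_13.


c = [5, 11, 12, 1, 3, 5]

Message polynomial: m(x) = 6 + 4·x + 1·x^2 (mod 13).
For each evaluation point α_i, compute m(α_i) mod 13:
  α_1 = 2: Horner steps 1 → 6 → 5, so m(2) = 5.
  α_2 = 8: Horner steps 1 → 12 → 11, so m(8) = 11.
  α_3 = 5: Horner steps 1 → 9 → 12, so m(5) = 12.
  α_4 = 3: Horner steps 1 → 7 → 1, so m(3) = 1.
  α_5 = 10: Horner steps 1 → 1 → 3, so m(10) = 3.
  α_6 = 7: Horner steps 1 → 11 → 5, so m(7) = 5.
Codeword c = [5, 11, 12, 1, 3, 5] ∈ F_13^6.


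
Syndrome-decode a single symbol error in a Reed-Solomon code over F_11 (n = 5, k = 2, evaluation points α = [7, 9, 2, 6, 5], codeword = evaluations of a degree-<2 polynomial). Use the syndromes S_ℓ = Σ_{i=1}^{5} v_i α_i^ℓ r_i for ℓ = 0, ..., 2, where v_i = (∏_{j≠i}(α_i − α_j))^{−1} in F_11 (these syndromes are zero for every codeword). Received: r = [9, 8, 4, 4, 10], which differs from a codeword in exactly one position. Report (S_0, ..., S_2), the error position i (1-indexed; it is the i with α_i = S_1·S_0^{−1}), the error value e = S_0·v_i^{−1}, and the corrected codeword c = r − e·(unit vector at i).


S = (10, 9, 7), error at position 3, error magnitude e = 9, c = [9, 8, 6, 4, 10].

Step 1: column multipliers v_i = (∏_{j≠i}(α_i − α_j))^{−1} mod 11.
  i = 1 (α = 7): (7−9)(7−2)(7−6)(7−5) = (−2)·5·1·2 = −20 ≡ 2, so v_1 = 2^{−1} = 6 (mod 11).
  i = 2 (α = 9): (9−7)(9−2)(9−6)(9−5) = 2·7·3·4 = 168 ≡ 3, so v_2 = 3^{−1} = 4 (mod 11).
  i = 3 (α = 2): (2−7)(2−9)(2−6)(2−5) = (−5)·(−7)·(−4)·(−3) = 420 ≡ 2, so v_3 = 2^{−1} = 6 (mod 11).
  i = 4 (α = 6): (6−7)(6−9)(6−2)(6−5) = (−1)·(−3)·4·1 = 12 ≡ 1, so v_4 = 1^{−1} = 1 (mod 11).
  i = 5 (α = 5): (5−7)(5−9)(5−2)(5−6) = (−2)·(−4)·3·(−1) = −24 ≡ 9, so v_5 = 9^{−1} = 5 (mod 11).
  v = [6, 4, 6, 1, 5].
Step 2: syndromes of r = [9, 8, 4, 4, 10] (all sums mod 11).
  S_0 = Σ v_i r_i = 6·9 + 4·8 + 6·4 + 1·4 + 5·10 = 164 ≡ 10.
  S_1 = Σ v_i α_i r_i = 6·7·9 + 4·9·8 + 6·2·4 + 1·6·4 + 5·5·10 = 988 ≡ 9.
  α_i^2 mod 11 = [5, 4, 4, 3, 3].
  S_2 = Σ v_i α_i^2 r_i = 6·5·9 + 4·4·8 + 6·4·4 + 1·3·4 + 5·3·10 = 656 ≡ 7.
  S = (10, 9, 7) ≠ 0, so r is not a codeword (an error is present).
Step 3: locate the error. For a single error e at position i, S_ℓ = v_i·e·α_i^ℓ, so α_err = S_1/S_0.
  S_0^{−1} = 10^{−1} = 10 (mod 11), so α_err = 9·10 = 90 ≡ 2 = α_3. Error position i = 3.
  Consistency check: S_2/S_1 = 7·5 = 35 ≡ 2 = α_err ✓ (single-error assumption holds).
Step 4: error magnitude e = S_0/v_3 = S_0·∏_{j≠3}(α_3 − α_j) = 10·2 = 20 ≡ 9 (mod 11).
Step 5: correct position 3: c_3 = r_3 − e = 4 − 9 ≡ 6 (mod 11). Hence c = [9, 8, 6, 4, 10].
  Check: interpolating c through the α_i gives m(x) = 7 + 5·x (degree < 2) with m(α_i) = c_i for every i, so c is indeed a codeword.


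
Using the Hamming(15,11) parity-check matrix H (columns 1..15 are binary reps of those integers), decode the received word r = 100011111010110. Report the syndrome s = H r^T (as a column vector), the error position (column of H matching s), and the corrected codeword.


s = (1, 1, 0, 0)^T, error position = 12, corrected codeword c = 100011111011110

Compute s = H r^T mod 2 one row at a time:
  s_1 = 1 + 1 + 0 + 1 + 0 + 1 + 1 + 0 = 5 ≡ 1 (mod 2).
  s_2 = 0 + 1 + 1 + 1 + 0 + 1 + 1 + 0 = 5 ≡ 1 (mod 2).
  s_3 = 0 + 0 + 1 + 1 + 0 + 1 + 1 + 0 = 4 ≡ 0 (mod 2).
  s_4 = 1 + 0 + 1 + 1 + 1 + 1 + 1 + 0 = 6 ≡ 0 (mod 2).
s = (1, 1, 0, 0)^T — this equals column 12 of H (binary 1100), so error is at position 12.
Correct: flip bit 12 of r = 100011111010110 to get c = 100011111011110.


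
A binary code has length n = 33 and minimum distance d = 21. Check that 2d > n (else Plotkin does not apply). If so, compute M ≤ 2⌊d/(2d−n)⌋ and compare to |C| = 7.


Plotkin bound M ≤ 4; given |C| = 7 > bound (violated).

Check applicability: 2d = 42, n = 33.
2d − n = 9 > 0, so Plotkin applies.
Compute d/(2d−n) = 21/9 ≈ 2.3333.
⌊d/(2d−n)⌋ = 2.
Plotkin bound: M ≤ 2·2 = 4.
Given |C| = 7, check: VIOLATED.
This |C| is above the Plotkin bound, so no binary code with n = 33, d = 21 and 7 codewords exists.


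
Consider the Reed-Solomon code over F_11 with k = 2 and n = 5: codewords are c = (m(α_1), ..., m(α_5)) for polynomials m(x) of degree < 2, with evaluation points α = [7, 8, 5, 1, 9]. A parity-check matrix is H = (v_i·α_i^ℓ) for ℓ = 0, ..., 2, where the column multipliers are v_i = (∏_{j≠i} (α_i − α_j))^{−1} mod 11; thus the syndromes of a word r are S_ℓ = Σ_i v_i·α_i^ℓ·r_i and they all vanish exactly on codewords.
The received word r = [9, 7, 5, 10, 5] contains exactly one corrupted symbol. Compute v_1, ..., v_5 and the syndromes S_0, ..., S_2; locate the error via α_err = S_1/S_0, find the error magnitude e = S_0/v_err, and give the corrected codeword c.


S = (1, 5, 3), error at position 3, error magnitude e = 3, c = [9, 7, 2, 10, 5].

Step 1: column multipliers v_i = (∏_{j≠i}(α_i − α_j))^{−1} mod 11.
  i = 1 (α = 7): (7−8)(7−5)(7−1)(7−9) = (−1)·2·6·(−2) = 24 ≡ 2, so v_1 = 2^{−1} = 6 (mod 11).
  i = 2 (α = 8): (8−7)(8−5)(8−1)(8−9) = 1·3·7·(−1) = −21 ≡ 1, so v_2 = 1^{−1} = 1 (mod 11).
  i = 3 (α = 5): (5−7)(5−8)(5−1)(5−9) = (−2)·(−3)·4·(−4) = −96 ≡ 3, so v_3 = 3^{−1} = 4 (mod 11).
  i = 4 (α = 1): (1−7)(1−8)(1−5)(1−9) = (−6)·(−7)·(−4)·(−8) = 1344 ≡ 2, so v_4 = 2^{−1} = 6 (mod 11).
  i = 5 (α = 9): (9−7)(9−8)(9−5)(9−1) = 2·1·4·8 = 64 ≡ 9, so v_5 = 9^{−1} = 5 (mod 11).
  v = [6, 1, 4, 6, 5].
Step 2: syndromes of r = [9, 7, 5, 10, 5] (all sums mod 11).
  S_0 = Σ v_i r_i = 6·9 + 1·7 + 4·5 + 6·10 + 5·5 = 166 ≡ 1.
  S_1 = Σ v_i α_i r_i = 6·7·9 + 1·8·7 + 4·5·5 + 6·1·10 + 5·9·5 = 819 ≡ 5.
  α_i^2 mod 11 = [5, 9, 3, 1, 4].
  S_2 = Σ v_i α_i^2 r_i = 6·5·9 + 1·9·7 + 4·3·5 + 6·1·10 + 5·4·5 = 553 ≡ 3.
  S = (1, 5, 3) ≠ 0, so r is not a codeword (an error is present).
Step 3: locate the error. For a single error e at position i, S_ℓ = v_i·e·α_i^ℓ, so α_err = S_1/S_0.
  S_0^{−1} = 1^{−1} = 1 (mod 11), so α_err = 5·1 = 5 ≡ 5 = α_3. Error position i = 3.
  Consistency check: S_2/S_1 = 3·9 = 27 ≡ 5 = α_err ✓ (single-error assumption holds).
Step 4: error magnitude e = S_0/v_3 = S_0·∏_{j≠3}(α_3 − α_j) = 1·3 = 3 ≡ 3 (mod 11).
Step 5: correct position 3: c_3 = r_3 − e = 5 − 3 ≡ 2 (mod 11). Hence c = [9, 7, 2, 10, 5].
  Check: interpolating c through the α_i gives m(x) = 1 + 9·x (degree < 2) with m(α_i) = c_i for every i, so c is indeed a codeword.


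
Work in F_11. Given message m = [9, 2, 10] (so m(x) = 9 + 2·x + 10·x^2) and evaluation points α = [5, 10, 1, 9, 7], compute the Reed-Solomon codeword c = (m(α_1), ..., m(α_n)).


c = [5, 6, 10, 1, 7]

Message polynomial: m(x) = 9 + 2·x + 10·x^2 (mod 11).
For each evaluation point α_i, compute m(α_i) mod 11:
  α_1 = 5: Horner steps 10 → 8 → 5, so m(5) = 5.
  α_2 = 10: Horner steps 10 → 3 → 6, so m(10) = 6.
  α_3 = 1: Horner steps 10 → 1 → 10, so m(1) = 10.
  α_4 = 9: Horner steps 10 → 4 → 1, so m(9) = 1.
  α_5 = 7: Horner steps 10 → 6 → 7, so m(7) = 7.
Codeword c = [5, 6, 10, 1, 7] ∈ F_11^5.


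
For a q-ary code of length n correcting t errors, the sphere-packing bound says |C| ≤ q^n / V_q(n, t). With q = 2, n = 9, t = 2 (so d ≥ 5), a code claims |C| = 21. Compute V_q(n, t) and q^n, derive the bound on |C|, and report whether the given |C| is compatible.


V_q(n, t) = 46, q^n = 512, Hamming bound = 11, |C| = 21 > bound (violated).

Step 1: Compute V_q(n, t) = Σ_{j=0}^2 C(n, j) (q−1)^j.
  j = 0: C(9,0)·(1)^0 = 1·1 = 1.
  j = 1: C(9,1)·(1)^1 = 9·1 = 9.
  j = 2: C(9,2)·(1)^2 = 36·1 = 36.
  V_q(n, t) = 1 + 9 + 36 = 46.
Step 2: q^n = 2^9 = 512.
Step 3: Hamming bound ⌊q^n / V_q(n,t)⌋ = ⌊512/46⌋ = 11.
Step 4: Compare |C| = 21 to 11: violated.
The claimed |C| lies above the Hamming bound, so no 2-ary code of length 9 with d ≥ 5 can have 21 codewords.


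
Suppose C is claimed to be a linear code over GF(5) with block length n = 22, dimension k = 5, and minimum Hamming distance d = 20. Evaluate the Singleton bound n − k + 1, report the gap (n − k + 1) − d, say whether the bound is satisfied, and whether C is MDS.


Singleton RHS = n − k + 1 = 18, slack = -2, bound violated (no such code; not MDS).

Singleton bound: d ≤ n − k + 1.
Here n = 22, k = 5, so n − k + 1 = 18.
Given d = 20, check d ≤ 18: NO.
Slack = (n − k + 1) − d = -2.
The slack is negative: d = 20 exceeds n − k + 1 = 18 by 2, so the Singleton bound is violated and no linear [22, 5, 20]_5 code can exist. In particular it is not MDS (MDS requires d = n − k + 1 exactly).
Description: the claimed parameters are [22, 5, 20]_5; such a code would be impossible (violates the Singleton bound).


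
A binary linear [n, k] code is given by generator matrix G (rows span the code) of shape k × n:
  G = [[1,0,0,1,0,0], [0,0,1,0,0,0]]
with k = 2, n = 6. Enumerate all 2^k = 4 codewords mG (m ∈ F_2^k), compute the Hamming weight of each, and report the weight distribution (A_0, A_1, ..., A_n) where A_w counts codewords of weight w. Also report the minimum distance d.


Weight distribution: A_0 = 1, A_1 = 1, A_2 = 1, A_3 = 1. Minimum distance d = 1.

Enumerate all 2^2 = 4 messages m ∈ F_2^2.
For each, compute codeword c = mG in F_2^6, then tally its weight.
  m = 00 → c = 000000, weight = 0.
  m = 10 → c = 100100, weight = 2.
  m = 01 → c = 001000, weight = 1.
  m = 11 → c = 101100, weight = 3.
Tally weights:
  weight 0: 1 codewords.
  weight 1: 1 codewords.
  weight 2: 1 codewords.
  weight 3: 1 codewords.
Minimum distance d = smallest w > 0 with A_w > 0 = 1.
Sanity: Σ A_w = 4 = 2^2 = 4 ✓.


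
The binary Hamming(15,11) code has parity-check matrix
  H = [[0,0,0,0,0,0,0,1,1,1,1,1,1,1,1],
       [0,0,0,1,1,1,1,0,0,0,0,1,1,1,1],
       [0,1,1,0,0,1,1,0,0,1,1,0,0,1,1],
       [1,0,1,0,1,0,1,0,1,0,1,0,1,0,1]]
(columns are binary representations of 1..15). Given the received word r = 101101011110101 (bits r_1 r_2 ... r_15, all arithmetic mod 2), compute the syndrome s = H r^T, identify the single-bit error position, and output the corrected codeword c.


s = (0, 0, 1, 0)^T, error position = 2, corrected codeword c = 111101011110101

Compute s = H r^T mod 2 one row at a time:
  s_1 = 1 + 1 + 1 + 1 + 0 + 1 + 0 + 1 = 6 ≡ 0 (mod 2).
  s_2 = 1 + 0 + 1 + 0 + 0 + 1 + 0 + 1 = 4 ≡ 0 (mod 2).
  s_3 = 0 + 1 + 1 + 0 + 1 + 1 + 0 + 1 = 5 ≡ 1 (mod 2).
  s_4 = 1 + 1 + 0 + 0 + 1 + 1 + 1 + 1 = 6 ≡ 0 (mod 2).
s = (0, 0, 1, 0)^T — this equals column 2 of H (binary 0010), so error is at position 2.
Correct: flip bit 2 of r = 101101011110101 to get c = 111101011110101.


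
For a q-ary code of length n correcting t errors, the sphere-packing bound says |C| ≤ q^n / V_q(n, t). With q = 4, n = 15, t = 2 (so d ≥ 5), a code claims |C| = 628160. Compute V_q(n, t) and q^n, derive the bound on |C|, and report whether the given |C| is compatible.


V_q(n, t) = 991, q^n = 1073741824, Hamming bound = 1083493, |C| = 628160 ≤ bound (satisfied).

Step 1: Compute V_q(n, t) = Σ_{j=0}^2 C(n, j) (q−1)^j.
  j = 0: C(15,0)·(3)^0 = 1·1 = 1.
  j = 1: C(15,1)·(3)^1 = 15·3 = 45.
  j = 2: C(15,2)·(3)^2 = 105·9 = 945.
  V_q(n, t) = 1 + 45 + 945 = 991.
Step 2: q^n = 4^15 = 1073741824.
Step 3: Hamming bound ⌊q^n / V_q(n,t)⌋ = ⌊1073741824/991⌋ = 1083493.
Step 4: Compare |C| = 628160 to 1083493: satisfied.
The claimed |C| lies below the Hamming bound.


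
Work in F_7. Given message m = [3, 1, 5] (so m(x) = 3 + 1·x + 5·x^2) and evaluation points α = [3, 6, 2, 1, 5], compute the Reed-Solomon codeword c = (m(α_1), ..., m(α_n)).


c = [2, 0, 4, 2, 0]

Message polynomial: m(x) = 3 + 1·x + 5·x^2 (mod 7).
For each evaluation point α_i, compute m(α_i) mod 7:
  α_1 = 3: Horner steps 5 → 2 → 2, so m(3) = 2.
  α_2 = 6: Horner steps 5 → 3 → 0, so m(6) = 0.
  α_3 = 2: Horner steps 5 → 4 → 4, so m(2) = 4.
  α_4 = 1: Horner steps 5 → 6 → 2, so m(1) = 2.
  α_5 = 5: Horner steps 5 → 5 → 0, so m(5) = 0.
Codeword c = [2, 0, 4, 2, 0] ∈ F_7^5.


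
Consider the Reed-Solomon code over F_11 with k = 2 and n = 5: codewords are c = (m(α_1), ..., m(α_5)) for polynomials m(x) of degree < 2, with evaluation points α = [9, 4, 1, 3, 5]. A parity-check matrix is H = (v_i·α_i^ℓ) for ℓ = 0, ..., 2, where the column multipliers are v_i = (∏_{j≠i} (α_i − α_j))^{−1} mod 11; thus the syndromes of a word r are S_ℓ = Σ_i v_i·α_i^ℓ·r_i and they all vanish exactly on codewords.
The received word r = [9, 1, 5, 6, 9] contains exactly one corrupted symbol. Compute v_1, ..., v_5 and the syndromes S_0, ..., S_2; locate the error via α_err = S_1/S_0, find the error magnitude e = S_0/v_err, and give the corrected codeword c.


S = (2, 10, 6), error at position 5, error magnitude e = 2, c = [9, 1, 5, 6, 7].

Step 1: column multipliers v_i = (∏_{j≠i}(α_i − α_j))^{−1} mod 11.
  i = 1 (α = 9): (9−4)(9−1)(9−3)(9−5) = 5·8·6·4 = 960 ≡ 3, so v_1 = 3^{−1} = 4 (mod 11).
  i = 2 (α = 4): (4−9)(4−1)(4−3)(4−5) = (−5)·3·1·(−1) = 15 ≡ 4, so v_2 = 4^{−1} = 3 (mod 11).
  i = 3 (α = 1): (1−9)(1−4)(1−3)(1−5) = (−8)·(−3)·(−2)·(−4) = 192 ≡ 5, so v_3 = 5^{−1} = 9 (mod 11).
  i = 4 (α = 3): (3−9)(3−4)(3−1)(3−5) = (−6)·(−1)·2·(−2) = −24 ≡ 9, so v_4 = 9^{−1} = 5 (mod 11).
  i = 5 (α = 5): (5−9)(5−4)(5−1)(5−3) = (−4)·1·4·2 = −32 ≡ 1, so v_5 = 1^{−1} = 1 (mod 11).
  v = [4, 3, 9, 5, 1].
Step 2: syndromes of r = [9, 1, 5, 6, 9] (all sums mod 11).
  S_0 = Σ v_i r_i = 4·9 + 3·1 + 9·5 + 5·6 + 1·9 = 123 ≡ 2.
  S_1 = Σ v_i α_i r_i = 4·9·9 + 3·4·1 + 9·1·5 + 5·3·6 + 1·5·9 = 516 ≡ 10.
  α_i^2 mod 11 = [4, 5, 1, 9, 3].
  S_2 = Σ v_i α_i^2 r_i = 4·4·9 + 3·5·1 + 9·1·5 + 5·9·6 + 1·3·9 = 501 ≡ 6.
  S = (2, 10, 6) ≠ 0, so r is not a codeword (an error is present).
Step 3: locate the error. For a single error e at position i, S_ℓ = v_i·e·α_i^ℓ, so α_err = S_1/S_0.
  S_0^{−1} = 2^{−1} = 6 (mod 11), so α_err = 10·6 = 60 ≡ 5 = α_5. Error position i = 5.
  Consistency check: S_2/S_1 = 6·10 = 60 ≡ 5 = α_err ✓ (single-error assumption holds).
Step 4: error magnitude e = S_0/v_5 = S_0·∏_{j≠5}(α_5 − α_j) = 2·1 = 2 ≡ 2 (mod 11).
Step 5: correct position 5: c_5 = r_5 − e = 9 − 2 ≡ 7 (mod 11). Hence c = [9, 1, 5, 6, 7].
  Check: interpolating c through the α_i gives m(x) = 10 + 6·x (degree < 2) with m(α_i) = c_i for every i, so c is indeed a codeword.


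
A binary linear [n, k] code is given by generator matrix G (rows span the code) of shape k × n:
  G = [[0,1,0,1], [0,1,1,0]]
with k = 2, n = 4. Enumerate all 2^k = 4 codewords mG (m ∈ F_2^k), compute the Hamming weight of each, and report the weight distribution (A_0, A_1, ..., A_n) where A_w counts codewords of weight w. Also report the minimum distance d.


Weight distribution: A_0 = 1, A_2 = 3. Minimum distance d = 2.

Enumerate all 2^2 = 4 messages m ∈ F_2^2.
For each, compute codeword c = mG in F_2^4, then tally its weight.
  m = 00 → c = 0000, weight = 0.
  m = 10 → c = 0101, weight = 2.
  m = 01 → c = 0110, weight = 2.
  m = 11 → c = 0011, weight = 2.
Tally weights:
  weight 0: 1 codewords.
  weight 2: 3 codewords.
Minimum distance d = smallest w > 0 with A_w > 0 = 2.
Sanity: Σ A_w = 4 = 2^2 = 4 ✓.


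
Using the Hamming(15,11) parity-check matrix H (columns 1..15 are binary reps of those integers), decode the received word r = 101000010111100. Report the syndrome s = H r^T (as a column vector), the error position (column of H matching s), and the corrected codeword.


s = (1, 0, 1, 0)^T, error position = 10, corrected codeword c = 101000010011100

Compute s = H r^T mod 2 one row at a time:
  s_1 = 1 + 0 + 1 + 1 + 1 + 1 + 0 + 0 = 5 ≡ 1 (mod 2).
  s_2 = 0 + 0 + 0 + 0 + 1 + 1 + 0 + 0 = 2 ≡ 0 (mod 2).
  s_3 = 0 + 1 + 0 + 0 + 1 + 1 + 0 + 0 = 3 ≡ 1 (mod 2).
  s_4 = 1 + 1 + 0 + 0 + 0 + 1 + 1 + 0 = 4 ≡ 0 (mod 2).
s = (1, 0, 1, 0)^T — this equals column 10 of H (binary 1010), so error is at position 10.
Correct: flip bit 10 of r = 101000010111100 to get c = 101000010011100.


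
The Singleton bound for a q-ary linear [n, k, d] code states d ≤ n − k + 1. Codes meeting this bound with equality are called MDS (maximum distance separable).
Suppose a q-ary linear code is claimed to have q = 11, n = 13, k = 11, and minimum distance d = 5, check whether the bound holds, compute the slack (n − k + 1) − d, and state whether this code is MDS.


Singleton RHS = n − k + 1 = 3, slack = -2, bound violated (no such code; not MDS).

Singleton bound: d ≤ n − k + 1.
Here n = 13, k = 11, so n − k + 1 = 3.
Given d = 5, check d ≤ 3: NO.
Slack = (n − k + 1) − d = -2.
The slack is negative: d = 5 exceeds n − k + 1 = 3 by 2, so the Singleton bound is violated and no linear [13, 11, 5]_11 code can exist. In particular it is not MDS (MDS requires d = n − k + 1 exactly).
Description: the claimed parameters are [13, 11, 5]_11; such a code would be impossible (violates the Singleton bound).
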